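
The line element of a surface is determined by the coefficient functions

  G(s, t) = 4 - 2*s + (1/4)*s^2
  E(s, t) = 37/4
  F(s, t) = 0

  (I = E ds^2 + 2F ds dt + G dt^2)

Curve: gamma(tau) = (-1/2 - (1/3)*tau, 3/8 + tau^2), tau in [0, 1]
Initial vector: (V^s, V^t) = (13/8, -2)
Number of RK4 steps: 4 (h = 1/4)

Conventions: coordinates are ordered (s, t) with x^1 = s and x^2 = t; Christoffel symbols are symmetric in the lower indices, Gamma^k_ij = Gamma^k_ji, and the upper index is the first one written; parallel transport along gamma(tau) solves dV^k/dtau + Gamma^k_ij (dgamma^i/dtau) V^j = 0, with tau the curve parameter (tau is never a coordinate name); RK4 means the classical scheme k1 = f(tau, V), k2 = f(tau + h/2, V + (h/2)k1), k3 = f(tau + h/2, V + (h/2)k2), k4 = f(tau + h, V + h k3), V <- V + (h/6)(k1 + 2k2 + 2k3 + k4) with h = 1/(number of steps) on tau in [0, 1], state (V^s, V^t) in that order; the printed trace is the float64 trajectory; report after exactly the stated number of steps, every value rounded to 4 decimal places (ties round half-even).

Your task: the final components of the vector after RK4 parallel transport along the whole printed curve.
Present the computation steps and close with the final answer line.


gamma'(tau) = (-1/3, 2*tau); f(tau, V)^k = -Gamma^k_ij(gamma(tau)) gamma'^i(tau) V^j; h = 1/4; intermediate values shown to 6 dp
curve data and Christoffel symbols at the stage parameters:
  tau = 0.000000: gamma = (-0.500000, 0.375000), gamma' = (-0.333333, 0.000000); Gamma_sss = 0.000000, Gamma_sst = 0.000000, Gamma_stt = 0.121622, Gamma_tss = 0.000000, Gamma_tst = -0.222222, Gamma_ttt = 0.000000
  tau = 0.125000: gamma = (-0.541667, 0.390625), gamma' = (-0.333333, 0.250000); Gamma_sss = 0.000000, Gamma_sst = 0.000000, Gamma_stt = 0.122748, Gamma_tss = 0.000000, Gamma_tst = -0.220183, Gamma_ttt = 0.000000
  tau = 0.250000: gamma = (-0.583333, 0.437500), gamma' = (-0.333333, 0.500000); Gamma_sss = 0.000000, Gamma_sst = 0.000000, Gamma_stt = 0.123874, Gamma_tss = 0.000000, Gamma_tst = -0.218182, Gamma_ttt = 0.000000
  tau = 0.375000: gamma = (-0.625000, 0.515625), gamma' = (-0.333333, 0.750000); Gamma_sss = 0.000000, Gamma_sst = 0.000000, Gamma_stt = 0.125000, Gamma_tss = 0.000000, Gamma_tst = -0.216216, Gamma_ttt = 0.000000
  tau = 0.500000: gamma = (-0.666667, 0.625000), gamma' = (-0.333333, 1.000000); Gamma_sss = 0.000000, Gamma_sst = 0.000000, Gamma_stt = 0.126126, Gamma_tss = 0.000000, Gamma_tst = -0.214286, Gamma_ttt = 0.000000
  tau = 0.625000: gamma = (-0.708333, 0.765625), gamma' = (-0.333333, 1.250000); Gamma_sss = 0.000000, Gamma_sst = 0.000000, Gamma_stt = 0.127252, Gamma_tss = 0.000000, Gamma_tst = -0.212389, Gamma_ttt = 0.000000
  tau = 0.750000: gamma = (-0.750000, 0.937500), gamma' = (-0.333333, 1.500000); Gamma_sss = 0.000000, Gamma_sst = 0.000000, Gamma_stt = 0.128378, Gamma_tss = 0.000000, Gamma_tst = -0.210526, Gamma_ttt = 0.000000
  tau = 0.875000: gamma = (-0.791667, 1.140625), gamma' = (-0.333333, 1.750000); Gamma_sss = 0.000000, Gamma_sst = 0.000000, Gamma_stt = 0.129505, Gamma_tss = 0.000000, Gamma_tst = -0.208696, Gamma_ttt = 0.000000
  tau = 1.000000: gamma = (-0.833333, 1.375000), gamma' = (-0.333333, 2.000000); Gamma_sss = 0.000000, Gamma_sst = 0.000000, Gamma_stt = 0.130631, Gamma_tss = 0.000000, Gamma_tst = -0.206897, Gamma_ttt = 0.000000
step 0: V^s = 1.6250, V^t = -2.0000
step 1: k1 = (0.000000, 0.148148), k2 = (0.060806, 0.234879), k3 = (0.060473, 0.234502), k4 = (0.120243, 0.320113); V <- V + (h/6)(k1 + 2k2 + 2k3 + k4): V^s = 1.6401, V^t = -1.9414
step 2: k1 = (0.120243, 0.320113), k2 = (0.178252, 0.405437), k3 = (0.177253, 0.405844), k4 = (0.232061, 0.492372); V <- V + (h/6)(k1 + 2k2 + 2k3 + k4): V^s = 1.6844, V^t = -1.8399
step 3: k1 = (0.232061, 0.492370), k2 = (0.282877, 0.580795), k3 = (0.281118, 0.581699), k4 = (0.326304, 0.673028); V <- V + (h/6)(k1 + 2k2 + 2k3 + k4): V^s = 1.7547, V^t = -1.6945
step 4: k1 = (0.326302, 0.673022), k2 = (0.364959, 0.767763), k3 = (0.362275, 0.768704), k4 = (0.392494, 0.867161); V <- V + (h/6)(k1 + 2k2 + 2k3 + k4): V^s = 1.8452, V^t = -1.5023

Answer: V^s = 1.8452, V^t = -1.5023


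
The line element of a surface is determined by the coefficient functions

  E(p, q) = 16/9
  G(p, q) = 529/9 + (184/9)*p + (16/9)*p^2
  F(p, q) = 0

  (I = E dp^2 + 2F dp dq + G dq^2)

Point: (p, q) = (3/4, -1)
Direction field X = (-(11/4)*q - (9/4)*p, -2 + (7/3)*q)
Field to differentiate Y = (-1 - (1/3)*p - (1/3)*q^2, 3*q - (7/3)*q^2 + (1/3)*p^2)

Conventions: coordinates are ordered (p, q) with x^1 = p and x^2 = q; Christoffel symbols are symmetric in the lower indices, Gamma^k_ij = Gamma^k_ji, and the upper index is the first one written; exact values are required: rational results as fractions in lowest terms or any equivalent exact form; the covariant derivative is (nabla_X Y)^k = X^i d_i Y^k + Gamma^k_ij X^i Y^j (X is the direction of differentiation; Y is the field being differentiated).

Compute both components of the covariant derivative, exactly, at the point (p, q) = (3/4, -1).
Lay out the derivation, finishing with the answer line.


E = 16/9, F = 0, G = 676/9 at the point
E_p = 0, E_q = 0, F_p = 0, F_q = 0, G_p = 208/9, G_q = 0
EG - F^2 = 10816/81;  g^inv = (81/10816) * [[676/9, 0], [0, 16/9]]
first-kind symbols [ij,l] = (1/2)(d_i g_jl + d_j g_il - d_l g_ij): [pp,p] = E_p/2 = 0, [pp,q] = F_p - E_q/2 = 0, [pq,p] = E_q/2 = 0, [pq,q] = G_p/2 = 104/9, [qq,p] = F_q - G_p/2 = -104/9, [qq,q] = G_q/2 = 0
Gamma^p_ij = (G*[ij,p] - F*[ij,q])/(EG - F^2), Gamma^q_ij = (E*[ij,q] - F*[ij,p])/(EG - F^2)
Gamma_ppp = 0, Gamma_ppq = 0, Gamma_pqq = -13/2, Gamma_qpp = 0, Gamma_qpq = 2/13, Gamma_qqq = 0
X = (17/16, -13/3), Y = (-19/12, -247/48) at the point

Answer: (nabla_X Y)^p = -42677/288, (nabla_X Y)^q = -4157/128


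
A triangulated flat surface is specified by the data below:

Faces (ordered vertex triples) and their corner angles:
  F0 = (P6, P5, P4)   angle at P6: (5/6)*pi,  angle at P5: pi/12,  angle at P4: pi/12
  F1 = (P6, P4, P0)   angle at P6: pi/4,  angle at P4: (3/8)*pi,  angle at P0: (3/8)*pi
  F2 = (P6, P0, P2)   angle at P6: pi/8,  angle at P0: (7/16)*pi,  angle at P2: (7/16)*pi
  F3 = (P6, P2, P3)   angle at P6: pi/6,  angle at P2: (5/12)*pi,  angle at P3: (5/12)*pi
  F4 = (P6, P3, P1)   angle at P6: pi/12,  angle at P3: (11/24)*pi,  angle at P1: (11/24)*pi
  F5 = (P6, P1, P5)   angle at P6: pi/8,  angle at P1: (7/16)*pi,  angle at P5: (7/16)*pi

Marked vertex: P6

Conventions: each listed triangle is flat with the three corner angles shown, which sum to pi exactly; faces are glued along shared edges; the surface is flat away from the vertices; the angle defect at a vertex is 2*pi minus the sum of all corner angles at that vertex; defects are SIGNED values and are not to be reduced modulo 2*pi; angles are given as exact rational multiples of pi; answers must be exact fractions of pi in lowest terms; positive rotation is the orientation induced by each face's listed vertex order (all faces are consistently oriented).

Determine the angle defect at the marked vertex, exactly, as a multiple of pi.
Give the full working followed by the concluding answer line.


Sum of corner angles at P6: (19/12)*pi
defect = 2*pi - (19/12)*pi

Answer: defect(P6) = (5/12)*pi


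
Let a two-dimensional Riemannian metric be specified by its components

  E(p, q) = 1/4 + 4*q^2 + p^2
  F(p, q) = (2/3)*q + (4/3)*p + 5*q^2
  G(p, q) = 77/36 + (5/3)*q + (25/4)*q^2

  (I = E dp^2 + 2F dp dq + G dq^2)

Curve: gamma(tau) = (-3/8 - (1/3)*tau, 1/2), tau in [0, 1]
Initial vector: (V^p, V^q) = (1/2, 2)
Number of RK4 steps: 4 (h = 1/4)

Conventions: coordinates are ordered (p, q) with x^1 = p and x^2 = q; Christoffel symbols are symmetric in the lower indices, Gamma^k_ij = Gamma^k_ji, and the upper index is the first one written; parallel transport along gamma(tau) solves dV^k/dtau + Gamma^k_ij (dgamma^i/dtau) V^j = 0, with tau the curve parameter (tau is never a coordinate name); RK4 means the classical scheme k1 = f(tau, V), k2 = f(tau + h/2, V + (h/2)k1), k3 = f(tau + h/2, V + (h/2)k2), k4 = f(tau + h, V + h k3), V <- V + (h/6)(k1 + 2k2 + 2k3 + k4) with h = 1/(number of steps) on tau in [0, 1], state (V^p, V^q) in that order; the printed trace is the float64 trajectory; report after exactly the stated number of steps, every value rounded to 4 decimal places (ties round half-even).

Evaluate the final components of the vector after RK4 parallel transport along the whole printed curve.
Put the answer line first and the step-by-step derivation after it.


Answer: V^p = 1.3224, V^q = 1.7920

gamma'(tau) = (-1/3, 0); f(tau, V)^k = -Gamma^k_ij(gamma(tau)) gamma'^i(tau) V^j; h = 1/4; intermediate values shown to 6 dp
curve data and Christoffel symbols at the stage parameters:
  tau = 0.000000: gamma = (-0.375000, 0.500000), gamma' = (-0.333333, 0.000000); Gamma_ppp = -0.190609, Gamma_ppq = 1.767066, Gamma_pqq = 4.171187, Gamma_qpp = -0.101478, Gamma_qpq = -0.422148, Gamma_qqq = -0.123591
  tau = 0.125000: gamma = (-0.416667, 0.500000), gamma' = (-0.333333, 0.000000); Gamma_ppp = -0.223042, Gamma_ppq = 1.679728, Gamma_pqq = 4.005752, Gamma_qpp = -0.096462, Gamma_qpq = -0.380704, Gamma_qqq = -0.034994
  tau = 0.250000: gamma = (-0.458333, 0.500000), gamma' = (-0.333333, 0.000000); Gamma_ppp = -0.251994, Gamma_ppq = 1.597917, Gamma_pqq = 3.849397, Gamma_qpp = -0.092987, Gamma_qpq = -0.342585, Gamma_qqq = 0.047603
  tau = 0.375000: gamma = (-0.500000, 0.500000), gamma' = (-0.333333, 0.000000); Gamma_ppp = -0.277810, Gamma_ppq = 1.521258, Gamma_pqq = 3.701611, Gamma_qpp = -0.090856, Gamma_qpq = -0.307513, Gamma_qqq = 0.124636
  tau = 0.500000: gamma = (-0.541667, 0.500000), gamma' = (-0.333333, 0.000000); Gamma_ppp = -0.300802, Gamma_ppq = 1.449397, Gamma_pqq = 3.561899, Gamma_qpp = -0.089894, Gamma_qpq = -0.275230, Gamma_qqq = 0.196515
  tau = 0.625000: gamma = (-0.583333, 0.500000), gamma' = (-0.333333, 0.000000); Gamma_ppp = -0.321250, Gamma_ppq = 1.382000, Gamma_pqq = 3.429781, Gamma_qpp = -0.089946, Gamma_qpq = -0.245501, Gamma_qqq = 0.263622
  tau = 0.750000: gamma = (-0.625000, 0.500000), gamma' = (-0.333333, 0.000000); Gamma_ppp = -0.339408, Gamma_ppq = 1.318755, Gamma_pqq = 3.304797, Gamma_qpp = -0.090879, Gamma_qpq = -0.218110, Gamma_qqq = 0.326312
  tau = 0.875000: gamma = (-0.666667, 0.500000), gamma' = (-0.333333, 0.000000); Gamma_ppp = -0.355503, Gamma_ppq = 1.259368, Gamma_pqq = 3.186511, Gamma_qpp = -0.092572, Gamma_qpq = -0.192859, Gamma_qqq = 0.384914
  tau = 1.000000: gamma = (-0.708333, 0.500000), gamma' = (-0.333333, 0.000000); Gamma_ppp = -0.369741, Gamma_ppq = 1.203569, Gamma_pqq = 3.074508, Gamma_qpp = -0.094922, Gamma_qpq = -0.169569, Gamma_qqq = 0.439732
step 0: V^p = 0.5000, V^q = 2.0000
step 1: k1 = (1.146276, -0.298345), k2 = (1.051111, -0.269754), k3 = (1.053997, -0.269825), k4 = (0.965215, -0.244352); V <- V + (h/6)(k1 + 2k2 + 2k3 + k4): V^p = 0.7634, V^q = 1.9324
step 2: k1 = (0.965159, -0.244336), k2 = (0.882551, -0.221725), k3 = (0.884941, -0.221702), k4 = (0.808111, -0.201706); V <- V + (h/6)(k1 + 2k2 + 2k3 + k4): V^p = 0.9846, V^q = 1.8769
step 3: k1 = (0.808063, -0.201694), k2 = (0.736756, -0.184077), k3 = (0.738725, -0.183990), k4 = (0.672545, -0.168532); V <- V + (h/6)(k1 + 2k2 + 2k3 + k4): V^p = 1.1692, V^q = 1.8308
step 4: k1 = (0.672504, -0.168524), k2 = (0.611185, -0.155014), k3 = (0.612803, -0.154886), k4 = (0.555973, -0.143135); V <- V + (h/6)(k1 + 2k2 + 2k3 + k4): V^p = 1.3224, V^q = 1.7920


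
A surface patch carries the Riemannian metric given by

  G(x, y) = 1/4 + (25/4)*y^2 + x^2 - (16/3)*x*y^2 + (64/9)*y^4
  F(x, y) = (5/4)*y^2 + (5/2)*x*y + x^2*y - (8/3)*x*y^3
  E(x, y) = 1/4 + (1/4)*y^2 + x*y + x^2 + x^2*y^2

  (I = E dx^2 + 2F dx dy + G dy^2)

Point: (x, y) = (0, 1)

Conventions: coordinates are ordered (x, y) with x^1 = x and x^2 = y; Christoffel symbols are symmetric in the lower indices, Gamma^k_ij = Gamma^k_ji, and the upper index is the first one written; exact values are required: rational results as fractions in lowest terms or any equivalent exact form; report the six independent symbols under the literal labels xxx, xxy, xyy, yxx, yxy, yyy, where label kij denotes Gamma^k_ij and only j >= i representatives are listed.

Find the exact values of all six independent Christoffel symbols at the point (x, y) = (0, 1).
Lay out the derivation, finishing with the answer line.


E = 1/2, F = 5/4, G = 245/18 at the point
E_x = 1, E_y = 1/2, F_x = -1/6, F_y = 5/2, G_x = -16/3, G_y = 737/18
EG - F^2 = 755/144;  g^inv = (144/755) * [[245/18, -5/4], [-5/4, 1/2]]
first-kind symbols [ij,l] = (1/2)(d_i g_jl + d_j g_il - d_l g_ij): [xx,x] = E_x/2 = 1/2, [xx,y] = F_x - E_y/2 = -5/12, [xy,x] = E_y/2 = 1/4, [xy,y] = G_x/2 = -8/3, [yy,x] = F_y - G_x/2 = 31/6, [yy,y] = G_y/2 = 737/36
Gamma^x_ij = (G*[ij,x] - F*[ij,y])/(EG - F^2), Gamma^y_ij = (E*[ij,y] - F*[ij,x])/(EG - F^2)

Answer: Gamma_xxx = 211/151, Gamma_xxy = 194/151, Gamma_xyy = 3865/453, Gamma_yxx = -24/151, Gamma_yxy = -237/755, Gamma_yyy = 544/755


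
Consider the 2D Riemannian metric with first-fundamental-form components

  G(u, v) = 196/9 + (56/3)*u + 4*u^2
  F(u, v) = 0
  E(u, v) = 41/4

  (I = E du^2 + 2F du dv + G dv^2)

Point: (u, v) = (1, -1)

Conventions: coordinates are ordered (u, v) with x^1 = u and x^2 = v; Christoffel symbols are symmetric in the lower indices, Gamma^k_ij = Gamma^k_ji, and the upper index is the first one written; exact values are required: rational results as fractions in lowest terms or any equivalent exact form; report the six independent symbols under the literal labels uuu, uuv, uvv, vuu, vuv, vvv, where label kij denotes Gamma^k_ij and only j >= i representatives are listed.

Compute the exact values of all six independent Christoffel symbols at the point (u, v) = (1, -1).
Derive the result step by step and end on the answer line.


E = 41/4, F = 0, G = 400/9 at the point
E_u = 0, E_v = 0, F_u = 0, F_v = 0, G_u = 80/3, G_v = 0
EG - F^2 = 4100/9;  g^inv = (9/4100) * [[400/9, 0], [0, 41/4]]
first-kind symbols [ij,l] = (1/2)(d_i g_jl + d_j g_il - d_l g_ij): [uu,u] = E_u/2 = 0, [uu,v] = F_u - E_v/2 = 0, [uv,u] = E_v/2 = 0, [uv,v] = G_u/2 = 40/3, [vv,u] = F_v - G_u/2 = -40/3, [vv,v] = G_v/2 = 0
Gamma^u_ij = (G*[ij,u] - F*[ij,v])/(EG - F^2), Gamma^v_ij = (E*[ij,v] - F*[ij,u])/(EG - F^2)

Answer: Gamma_uuu = 0, Gamma_uuv = 0, Gamma_uvv = -160/123, Gamma_vuu = 0, Gamma_vuv = 3/10, Gamma_vvv = 0


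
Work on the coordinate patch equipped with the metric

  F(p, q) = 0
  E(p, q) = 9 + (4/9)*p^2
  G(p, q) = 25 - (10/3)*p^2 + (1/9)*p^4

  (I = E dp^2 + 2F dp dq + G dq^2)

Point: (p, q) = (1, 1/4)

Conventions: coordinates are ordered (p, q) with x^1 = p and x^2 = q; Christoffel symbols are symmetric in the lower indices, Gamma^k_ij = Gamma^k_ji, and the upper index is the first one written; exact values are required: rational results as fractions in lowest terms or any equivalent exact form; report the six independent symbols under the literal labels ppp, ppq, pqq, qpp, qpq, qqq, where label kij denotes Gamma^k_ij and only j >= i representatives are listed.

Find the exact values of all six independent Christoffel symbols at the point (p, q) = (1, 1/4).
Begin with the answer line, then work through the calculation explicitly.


Answer: Gamma_ppp = 4/85, Gamma_ppq = 0, Gamma_pqq = 28/85, Gamma_qpp = 0, Gamma_qpq = -1/7, Gamma_qqq = 0

E = 85/9, F = 0, G = 196/9 at the point
E_p = 8/9, E_q = 0, F_p = 0, F_q = 0, G_p = -56/9, G_q = 0
EG - F^2 = 16660/81;  g^inv = (81/16660) * [[196/9, 0], [0, 85/9]]
first-kind symbols [ij,l] = (1/2)(d_i g_jl + d_j g_il - d_l g_ij): [pp,p] = E_p/2 = 4/9, [pp,q] = F_p - E_q/2 = 0, [pq,p] = E_q/2 = 0, [pq,q] = G_p/2 = -28/9, [qq,p] = F_q - G_p/2 = 28/9, [qq,q] = G_q/2 = 0
Gamma^p_ij = (G*[ij,p] - F*[ij,q])/(EG - F^2), Gamma^q_ij = (E*[ij,q] - F*[ij,p])/(EG - F^2)


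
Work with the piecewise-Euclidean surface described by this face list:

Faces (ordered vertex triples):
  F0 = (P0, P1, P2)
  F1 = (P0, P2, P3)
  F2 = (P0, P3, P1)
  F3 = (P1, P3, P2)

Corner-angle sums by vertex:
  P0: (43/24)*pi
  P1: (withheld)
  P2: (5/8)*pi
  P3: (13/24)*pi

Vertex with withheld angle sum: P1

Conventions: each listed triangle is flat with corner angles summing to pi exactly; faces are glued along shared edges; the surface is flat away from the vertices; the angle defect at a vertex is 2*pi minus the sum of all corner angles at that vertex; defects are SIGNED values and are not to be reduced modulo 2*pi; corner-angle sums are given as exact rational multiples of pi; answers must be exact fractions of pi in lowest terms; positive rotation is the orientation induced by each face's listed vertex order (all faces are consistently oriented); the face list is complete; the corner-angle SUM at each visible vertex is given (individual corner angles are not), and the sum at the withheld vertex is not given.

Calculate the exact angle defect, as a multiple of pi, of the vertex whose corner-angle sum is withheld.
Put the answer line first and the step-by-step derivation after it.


Answer: defect(P1) = (23/24)*pi

V = 4, E = 6, F = 4; chi = V - E + F = 2
Gauss-Bonnet: total defect = 2*pi*chi = 4*pi; visible defects sum to (73/24)*pi


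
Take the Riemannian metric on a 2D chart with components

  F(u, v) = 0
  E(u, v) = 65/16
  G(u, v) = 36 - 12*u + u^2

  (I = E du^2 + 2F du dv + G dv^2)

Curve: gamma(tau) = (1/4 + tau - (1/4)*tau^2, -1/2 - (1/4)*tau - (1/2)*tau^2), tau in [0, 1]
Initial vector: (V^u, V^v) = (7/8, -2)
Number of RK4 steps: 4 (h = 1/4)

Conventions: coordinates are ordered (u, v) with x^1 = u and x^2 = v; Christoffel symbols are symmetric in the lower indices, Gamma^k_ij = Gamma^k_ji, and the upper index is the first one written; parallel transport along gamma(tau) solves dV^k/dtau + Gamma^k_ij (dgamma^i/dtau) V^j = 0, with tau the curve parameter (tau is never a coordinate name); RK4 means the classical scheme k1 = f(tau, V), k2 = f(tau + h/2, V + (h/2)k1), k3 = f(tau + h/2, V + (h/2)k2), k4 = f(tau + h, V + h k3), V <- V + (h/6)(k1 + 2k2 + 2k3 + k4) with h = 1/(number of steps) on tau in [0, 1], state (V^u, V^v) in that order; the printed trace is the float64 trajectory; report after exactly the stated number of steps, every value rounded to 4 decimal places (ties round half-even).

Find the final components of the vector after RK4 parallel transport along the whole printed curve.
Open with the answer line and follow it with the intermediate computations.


Answer: V^u = -1.2593, V^v = -2.2708

gamma'(tau) = (1 - (1/2)*tau, -1/4 - tau); f(tau, V)^k = -Gamma^k_ij(gamma(tau)) gamma'^i(tau) V^j; h = 1/4; intermediate values shown to 6 dp
curve data and Christoffel symbols at the stage parameters:
  tau = 0.000000: gamma = (0.250000, -0.500000), gamma' = (1.000000, -0.250000); Gamma_uuu = 0.000000, Gamma_uuv = 0.000000, Gamma_uvv = 1.415385, Gamma_vuu = 0.000000, Gamma_vuv = -0.173913, Gamma_vvv = 0.000000
  tau = 0.125000: gamma = (0.371094, -0.539062), gamma' = (0.937500, -0.375000); Gamma_uuu = 0.000000, Gamma_uuv = 0.000000, Gamma_uvv = 1.385577, Gamma_vuu = 0.000000, Gamma_vuv = -0.177654, Gamma_vvv = 0.000000
  tau = 0.250000: gamma = (0.484375, -0.593750), gamma' = (0.875000, -0.500000); Gamma_uuu = 0.000000, Gamma_uuv = 0.000000, Gamma_uvv = 1.357692, Gamma_vuu = 0.000000, Gamma_vuv = -0.181303, Gamma_vvv = 0.000000
  tau = 0.375000: gamma = (0.589844, -0.664062), gamma' = (0.812500, -0.625000); Gamma_uuu = 0.000000, Gamma_uuv = 0.000000, Gamma_uvv = 1.331731, Gamma_vuu = 0.000000, Gamma_vuv = -0.184838, Gamma_vvv = 0.000000
  tau = 0.500000: gamma = (0.687500, -0.750000), gamma' = (0.750000, -0.750000); Gamma_uuu = 0.000000, Gamma_uuv = 0.000000, Gamma_uvv = 1.307692, Gamma_vuu = 0.000000, Gamma_vuv = -0.188235, Gamma_vvv = 0.000000
  tau = 0.625000: gamma = (0.777344, -0.851562), gamma' = (0.687500, -0.875000); Gamma_uuu = 0.000000, Gamma_uuv = 0.000000, Gamma_uvv = 1.285577, Gamma_vuu = 0.000000, Gamma_vuv = -0.191473, Gamma_vvv = 0.000000
  tau = 0.750000: gamma = (0.859375, -0.968750), gamma' = (0.625000, -1.000000); Gamma_uuu = 0.000000, Gamma_uuv = 0.000000, Gamma_uvv = 1.265385, Gamma_vuu = 0.000000, Gamma_vuv = -0.194529, Gamma_vvv = 0.000000
  tau = 0.875000: gamma = (0.933594, -1.101562), gamma' = (0.562500, -1.125000); Gamma_uuu = 0.000000, Gamma_uuv = 0.000000, Gamma_uvv = 1.247115, Gamma_vuu = 0.000000, Gamma_vuv = -0.197379, Gamma_vvv = 0.000000
  tau = 1.000000: gamma = (1.000000, -1.250000), gamma' = (0.500000, -1.250000); Gamma_uuu = 0.000000, Gamma_uuv = 0.000000, Gamma_uvv = 1.230769, Gamma_vuu = 0.000000, Gamma_vuv = -0.200000, Gamma_vvv = 0.000000
step 0: V^u = 0.8750, V^v = -2.0000
step 1: k1 = (-0.707692, -0.385870), k2 = (-1.064245, -0.393535), k3 = (-1.064742, -0.390725), k4 = (-1.424003, -0.387967); V <- V + (h/6)(k1 + 2k2 + 2k3 + k4): V^u = 0.6088, V^v = -2.0976
step 2: k1 = (-1.423946, -0.387949), k2 = (-1.786260, -0.372065), k3 = (-1.784608, -0.366535), k4 = (-2.147131, -0.332025); V <- V + (h/6)(k1 + 2k2 + 2k3 + k4): V^u = 0.1624, V^v = -2.1891
step 3: k1 = (-2.147048, -0.331983), k2 = (-2.509207, -0.275881), k3 = (-2.501319, -0.267373), k4 = (-2.854696, -0.184231); V <- V + (h/6)(k1 + 2k2 + 2k3 + k4): V^u = -0.4636, V^v = -2.2559
step 4: k1 = (-2.854616, -0.184102), k2 = (-3.197364, -0.070854), k3 = (-3.177503, -0.059769), k4 = (-3.493645, 0.087395); V <- V + (h/6)(k1 + 2k2 + 2k3 + k4): V^u = -1.2593, V^v = -2.2708


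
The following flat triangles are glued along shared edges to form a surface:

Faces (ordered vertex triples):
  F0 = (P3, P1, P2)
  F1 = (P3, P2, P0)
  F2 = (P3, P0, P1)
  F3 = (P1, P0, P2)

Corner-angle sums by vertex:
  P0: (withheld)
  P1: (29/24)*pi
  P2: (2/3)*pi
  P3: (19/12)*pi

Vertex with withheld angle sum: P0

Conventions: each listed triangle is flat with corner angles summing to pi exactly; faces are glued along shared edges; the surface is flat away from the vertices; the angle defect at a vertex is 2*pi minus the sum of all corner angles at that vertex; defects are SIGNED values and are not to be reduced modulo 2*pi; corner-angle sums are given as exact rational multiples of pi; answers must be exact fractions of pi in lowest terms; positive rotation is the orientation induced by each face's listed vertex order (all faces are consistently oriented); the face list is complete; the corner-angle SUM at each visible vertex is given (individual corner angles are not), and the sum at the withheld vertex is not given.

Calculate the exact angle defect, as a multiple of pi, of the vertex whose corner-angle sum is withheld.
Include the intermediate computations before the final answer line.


V = 4, E = 6, F = 4; chi = V - E + F = 2
Gauss-Bonnet: total defect = 2*pi*chi = 4*pi; visible defects sum to (61/24)*pi

Answer: defect(P0) = (35/24)*pi


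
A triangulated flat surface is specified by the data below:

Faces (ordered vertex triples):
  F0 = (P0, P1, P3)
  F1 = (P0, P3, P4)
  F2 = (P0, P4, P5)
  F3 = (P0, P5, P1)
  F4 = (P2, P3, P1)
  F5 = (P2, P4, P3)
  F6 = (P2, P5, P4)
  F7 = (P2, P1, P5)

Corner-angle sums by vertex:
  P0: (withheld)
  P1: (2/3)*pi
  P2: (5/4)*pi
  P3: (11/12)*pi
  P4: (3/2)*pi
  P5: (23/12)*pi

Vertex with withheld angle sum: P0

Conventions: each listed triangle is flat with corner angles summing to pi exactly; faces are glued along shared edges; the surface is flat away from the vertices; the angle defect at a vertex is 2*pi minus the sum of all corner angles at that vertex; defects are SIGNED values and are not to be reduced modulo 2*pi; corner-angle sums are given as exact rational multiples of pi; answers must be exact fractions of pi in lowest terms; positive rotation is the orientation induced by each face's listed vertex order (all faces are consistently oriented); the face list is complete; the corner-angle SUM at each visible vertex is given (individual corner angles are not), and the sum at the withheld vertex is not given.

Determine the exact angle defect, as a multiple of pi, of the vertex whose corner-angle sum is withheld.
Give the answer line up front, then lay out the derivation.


Answer: defect(P0) = pi/4

V = 6, E = 12, F = 8; chi = V - E + F = 2
Gauss-Bonnet: total defect = 2*pi*chi = 4*pi; visible defects sum to (15/4)*pi


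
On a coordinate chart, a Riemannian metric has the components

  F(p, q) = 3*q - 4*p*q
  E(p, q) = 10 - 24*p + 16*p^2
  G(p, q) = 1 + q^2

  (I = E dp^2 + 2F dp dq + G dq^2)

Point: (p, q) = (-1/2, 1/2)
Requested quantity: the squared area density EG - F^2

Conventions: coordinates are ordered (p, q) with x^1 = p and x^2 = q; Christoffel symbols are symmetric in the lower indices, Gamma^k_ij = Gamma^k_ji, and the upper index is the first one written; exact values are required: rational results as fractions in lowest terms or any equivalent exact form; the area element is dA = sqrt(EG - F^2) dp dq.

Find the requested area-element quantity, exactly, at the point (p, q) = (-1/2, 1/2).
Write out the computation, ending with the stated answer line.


E = 26, F = 5/2, G = 5/4; EG - F^2 = 105/4

Answer: EG - F^2 = 105/4


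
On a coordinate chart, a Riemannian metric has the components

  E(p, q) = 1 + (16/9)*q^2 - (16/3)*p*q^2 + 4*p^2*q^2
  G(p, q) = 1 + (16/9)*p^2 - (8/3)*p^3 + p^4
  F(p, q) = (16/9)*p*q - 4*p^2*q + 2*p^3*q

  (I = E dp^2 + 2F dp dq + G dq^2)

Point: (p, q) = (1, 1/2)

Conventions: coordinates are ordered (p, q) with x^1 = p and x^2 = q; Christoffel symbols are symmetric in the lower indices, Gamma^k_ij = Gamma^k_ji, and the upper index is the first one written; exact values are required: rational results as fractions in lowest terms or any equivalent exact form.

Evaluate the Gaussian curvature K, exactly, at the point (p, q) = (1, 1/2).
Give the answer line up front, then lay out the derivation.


Answer: K = -36/121

E = 10/9, F = -1/9, G = 10/9, EG - F^2 = 11/9 at the point
E_p = 2/3, E_q = 4/9, F_p = -1/9, F_q = -2/9, G_p = -4/9, G_q = 0
E_qq = 8/9, F_pq = -2/9, G_pp = -4/9
Using the Brioschi determinant formula for K from the metric derivatives:
M1 = [[-E_qq/2 + F_pq - G_pp/2, E_p/2, F_p - E_q/2], [F_q - G_p/2, E, F], [G_q/2, F, G]] = [[-4/9, 1/3, -1/3], [0, 10/9, -1/9], [0, -1/9, 10/9]]; det M1 = -44/81
M2 = [[0, E_q/2, G_p/2], [E_q/2, E, F], [G_p/2, F, G]] = [[0, 2/9, -2/9], [2/9, 10/9, -1/9], [-2/9, -1/9, 10/9]]; det M2 = -8/81
det M1 - det M2 = -4/9; K = -4/9 / (11/9)^2 = -36/121


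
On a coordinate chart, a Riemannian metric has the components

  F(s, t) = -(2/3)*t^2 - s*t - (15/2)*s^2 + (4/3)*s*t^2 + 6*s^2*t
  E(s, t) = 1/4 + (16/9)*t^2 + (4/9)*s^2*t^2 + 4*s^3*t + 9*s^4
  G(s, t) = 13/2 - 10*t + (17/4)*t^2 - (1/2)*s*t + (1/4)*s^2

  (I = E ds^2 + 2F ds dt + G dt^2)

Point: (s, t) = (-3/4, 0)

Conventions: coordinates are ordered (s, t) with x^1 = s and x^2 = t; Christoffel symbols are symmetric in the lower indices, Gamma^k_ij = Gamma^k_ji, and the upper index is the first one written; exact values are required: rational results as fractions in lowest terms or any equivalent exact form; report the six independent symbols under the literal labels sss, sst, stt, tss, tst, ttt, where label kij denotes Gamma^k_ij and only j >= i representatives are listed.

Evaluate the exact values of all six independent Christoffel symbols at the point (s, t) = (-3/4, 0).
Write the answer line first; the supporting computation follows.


Answer: Gamma_sss = 1944/9085, Gamma_sst = -20952/9085, Gamma_stt = 27312/9085, Gamma_tss = 88902/45425, Gamma_tst = -67836/45425, Gamma_ttt = 53836/45425

E = 793/256, F = -135/32, G = 425/64 at the point
E_s = -243/16, E_t = -27/16, F_s = 45/4, F_t = 33/8, G_s = -3/8, G_t = -77/8
EG - F^2 = 45425/16384;  g^inv = (16384/45425) * [[425/64, 135/32], [135/32, 793/256]]
first-kind symbols [ij,l] = (1/2)(d_i g_jl + d_j g_il - d_l g_ij): [ss,s] = E_s/2 = -243/32, [ss,t] = F_s - E_t/2 = 387/32, [st,s] = E_t/2 = -27/32, [st,t] = G_s/2 = -3/16, [tt,s] = F_t - G_s/2 = 69/16, [tt,t] = G_t/2 = -77/16
Gamma^s_ij = (G*[ij,s] - F*[ij,t])/(EG - F^2), Gamma^t_ij = (E*[ij,t] - F*[ij,s])/(EG - F^2)


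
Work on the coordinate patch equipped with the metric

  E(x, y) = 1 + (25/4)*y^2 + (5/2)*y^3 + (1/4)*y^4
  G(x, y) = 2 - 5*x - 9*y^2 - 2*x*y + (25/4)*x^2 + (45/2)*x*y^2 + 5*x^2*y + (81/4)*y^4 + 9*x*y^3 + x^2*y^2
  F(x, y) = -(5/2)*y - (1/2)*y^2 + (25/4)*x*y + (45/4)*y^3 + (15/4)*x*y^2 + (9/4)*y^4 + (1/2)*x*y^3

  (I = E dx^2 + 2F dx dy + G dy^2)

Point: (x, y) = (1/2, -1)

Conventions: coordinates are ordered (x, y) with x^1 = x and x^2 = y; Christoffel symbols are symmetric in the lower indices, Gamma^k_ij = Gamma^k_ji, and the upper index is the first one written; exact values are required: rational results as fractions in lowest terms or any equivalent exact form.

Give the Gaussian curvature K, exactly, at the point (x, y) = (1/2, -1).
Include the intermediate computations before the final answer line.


E = 5, F = -17/2, G = 305/16, EG - F^2 = 369/16 at the point
E_x = 0, E_y = -6, F_x = -3, F_y = 187/8, G_x = 51/4, G_y = -289/4
E_yy = 1/2, F_xy = 1/4, G_xx = 9/2
Using the Brioschi determinant formula for K from the metric derivatives:
M1 = [[-E_yy/2 + F_xy - G_xx/2, E_x/2, F_x - E_y/2], [F_y - G_x/2, E, F], [G_y/2, F, G]] = [[-9/4, 0, 0], [17, 5, -17/2], [-289/8, -17/2, 305/16]]; det M1 = -3321/64
M2 = [[0, E_y/2, G_x/2], [E_y/2, E, F], [G_x/2, F, G]] = [[0, -3, 51/8], [-3, 5, -17/2], [51/8, -17/2, 305/16]]; det M2 = -3177/64
det M1 - det M2 = -9/4; K = -9/4 / (369/16)^2 = -64/15129

Answer: K = -64/15129


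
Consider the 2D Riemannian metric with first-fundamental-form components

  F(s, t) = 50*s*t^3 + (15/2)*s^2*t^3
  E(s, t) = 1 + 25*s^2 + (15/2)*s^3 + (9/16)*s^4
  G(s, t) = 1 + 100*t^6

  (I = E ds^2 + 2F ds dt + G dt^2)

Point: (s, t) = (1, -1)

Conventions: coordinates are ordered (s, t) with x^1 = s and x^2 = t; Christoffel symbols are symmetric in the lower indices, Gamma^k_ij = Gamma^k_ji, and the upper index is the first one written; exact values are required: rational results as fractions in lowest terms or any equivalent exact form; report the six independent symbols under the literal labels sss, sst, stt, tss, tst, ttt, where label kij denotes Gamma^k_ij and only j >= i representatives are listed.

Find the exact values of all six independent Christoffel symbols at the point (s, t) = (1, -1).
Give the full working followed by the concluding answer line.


E = 545/16, F = -115/2, G = 101 at the point
E_s = 299/4, E_t = 0, F_s = -65, F_t = 345/2, G_s = 0, G_t = -600
EG - F^2 = 2145/16;  g^inv = (16/2145) * [[101, 115/2], [115/2, 545/16]]
first-kind symbols [ij,l] = (1/2)(d_i g_jl + d_j g_il - d_l g_ij): [ss,s] = E_s/2 = 299/8, [ss,t] = F_s - E_t/2 = -65, [st,s] = E_t/2 = 0, [st,t] = G_s/2 = 0, [tt,s] = F_t - G_s/2 = 345/2, [tt,t] = G_t/2 = -300
Gamma^s_ij = (G*[ij,s] - F*[ij,t])/(EG - F^2), Gamma^t_ij = (E*[ij,t] - F*[ij,s])/(EG - F^2)

Answer: Gamma_sss = 46/165, Gamma_sst = 0, Gamma_stt = 184/143, Gamma_tss = -16/33, Gamma_tst = 0, Gamma_ttt = -320/143


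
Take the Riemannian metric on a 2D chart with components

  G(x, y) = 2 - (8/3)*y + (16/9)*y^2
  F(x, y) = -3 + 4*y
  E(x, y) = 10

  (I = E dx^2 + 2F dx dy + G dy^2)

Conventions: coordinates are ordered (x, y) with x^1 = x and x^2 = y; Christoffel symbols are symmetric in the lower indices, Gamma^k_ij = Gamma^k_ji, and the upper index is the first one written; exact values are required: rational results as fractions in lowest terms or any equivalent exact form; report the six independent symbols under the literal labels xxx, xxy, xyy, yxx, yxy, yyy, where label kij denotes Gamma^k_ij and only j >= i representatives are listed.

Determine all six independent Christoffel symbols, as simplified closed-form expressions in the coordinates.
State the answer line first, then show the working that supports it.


Answer: Gamma_xxx = 0, Gamma_xxy = 0, Gamma_xyy = 36/(16*y^2 - 24*y + 99), Gamma_yxx = 0, Gamma_yxy = 0, Gamma_yyy = (16*y - 12)/(16*y^2 - 24*y + 99)

E = 10; F = -3 + 4*y; G = 2 - (8/3)*y + (16/9)*y^2
Gamma^k_ij = (1/2) g^{kl} (d_i g_jl + d_j g_il - d_l g_ij), with g^inv = (1/(EG-F^2)) [[G, -F], [-F, E]]
first partials: E_x = 0, E_y = 0, F_x = 0, F_y = 4, G_x = 0, G_y = -8/3 + (32/9)*y
D = EG - F^2 = 11 - (8/3)*y + (16/9)*y^2
expanded: Gamma^x_xx = (G E_x - 2F F_x + F E_y)/(2D), Gamma^x_xy = (G E_y - F G_x)/(2D), Gamma^x_yy = (2G F_y - G G_x - F G_y)/(2D), Gamma^y_xx = (2E F_x - E E_y - F E_x)/(2D), Gamma^y_xy = (E G_x - F E_y)/(2D), Gamma^y_yy = (E G_y - 2F F_y + F G_x)/(2D); substitute and cancel common factors


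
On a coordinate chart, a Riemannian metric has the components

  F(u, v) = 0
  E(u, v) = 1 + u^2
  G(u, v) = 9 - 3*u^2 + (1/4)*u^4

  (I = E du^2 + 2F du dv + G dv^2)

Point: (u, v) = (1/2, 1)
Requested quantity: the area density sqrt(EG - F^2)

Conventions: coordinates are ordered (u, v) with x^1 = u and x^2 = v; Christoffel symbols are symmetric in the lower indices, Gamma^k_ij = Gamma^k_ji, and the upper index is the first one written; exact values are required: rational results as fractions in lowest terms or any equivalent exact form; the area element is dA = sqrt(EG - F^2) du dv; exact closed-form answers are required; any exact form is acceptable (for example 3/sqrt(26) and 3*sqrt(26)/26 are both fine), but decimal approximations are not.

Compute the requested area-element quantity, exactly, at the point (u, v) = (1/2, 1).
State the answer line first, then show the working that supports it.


Answer: sqrt(EG - F^2) = 23*sqrt(5)/16

E = 5/4, F = 0, G = 529/64; EG - F^2 = 2645/256


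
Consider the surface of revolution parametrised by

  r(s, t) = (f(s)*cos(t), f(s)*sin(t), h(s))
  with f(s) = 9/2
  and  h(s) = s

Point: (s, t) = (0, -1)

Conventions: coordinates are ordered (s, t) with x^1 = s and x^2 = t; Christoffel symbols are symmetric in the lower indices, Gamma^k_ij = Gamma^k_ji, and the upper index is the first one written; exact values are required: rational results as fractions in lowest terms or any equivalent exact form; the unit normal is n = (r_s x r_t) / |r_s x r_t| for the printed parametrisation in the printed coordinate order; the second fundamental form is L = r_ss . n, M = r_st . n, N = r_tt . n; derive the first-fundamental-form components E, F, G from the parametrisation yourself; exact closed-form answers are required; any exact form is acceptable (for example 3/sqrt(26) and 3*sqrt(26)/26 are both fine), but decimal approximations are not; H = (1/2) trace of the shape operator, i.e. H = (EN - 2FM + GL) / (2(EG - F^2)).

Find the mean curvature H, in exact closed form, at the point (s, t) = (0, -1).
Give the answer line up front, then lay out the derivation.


Answer: H = 1/9

f = 9/2, f' = 0, f'' = 0, h' = 1, h'' = 0
E = 1, F = 0, G = 81/4; answer radicand W^2 = 1
unnormalised second-form numerators: l = 0, m = 0, n = 9/2; L = l/sqrt(1), and similarly M = m/sqrt(W^2), N = n/sqrt(W^2)
H = (E*n - 2*F*m + G*l) / (2*(EG - F^2)*sqrt(W^2)); E*n - 2*F*m + G*l = 9/2, EG - F^2 = 81/4, so H = (1/9)/sqrt(1)


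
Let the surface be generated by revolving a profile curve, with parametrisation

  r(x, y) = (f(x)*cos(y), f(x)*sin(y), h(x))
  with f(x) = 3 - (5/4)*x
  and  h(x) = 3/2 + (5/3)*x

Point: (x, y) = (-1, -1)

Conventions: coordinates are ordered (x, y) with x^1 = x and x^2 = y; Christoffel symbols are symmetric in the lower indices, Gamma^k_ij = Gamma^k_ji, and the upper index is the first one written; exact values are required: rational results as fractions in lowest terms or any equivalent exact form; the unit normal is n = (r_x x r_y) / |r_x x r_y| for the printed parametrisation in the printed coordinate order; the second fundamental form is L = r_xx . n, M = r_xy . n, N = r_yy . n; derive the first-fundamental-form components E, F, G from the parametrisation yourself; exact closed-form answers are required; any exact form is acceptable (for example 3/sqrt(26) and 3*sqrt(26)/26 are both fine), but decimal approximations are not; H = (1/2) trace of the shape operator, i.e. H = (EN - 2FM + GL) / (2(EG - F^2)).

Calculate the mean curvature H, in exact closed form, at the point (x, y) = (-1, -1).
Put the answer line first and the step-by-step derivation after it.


Answer: H = 8/85

f = 17/4, f' = -5/4, f'' = 0, h' = 5/3, h'' = 0
E = 625/144, F = 0, G = 289/16; answer radicand W^2 = 625/144
unnormalised second-form numerators: l = 0, m = 0, n = 85/12; L = l/sqrt(625/144), and similarly M = m/sqrt(W^2), N = n/sqrt(W^2)
H = (E*n - 2*F*m + G*l) / (2*(EG - F^2)*sqrt(W^2)); E*n - 2*F*m + G*l = 53125/1728, EG - F^2 = 180625/2304, so H = (10/51)/sqrt(625/144)


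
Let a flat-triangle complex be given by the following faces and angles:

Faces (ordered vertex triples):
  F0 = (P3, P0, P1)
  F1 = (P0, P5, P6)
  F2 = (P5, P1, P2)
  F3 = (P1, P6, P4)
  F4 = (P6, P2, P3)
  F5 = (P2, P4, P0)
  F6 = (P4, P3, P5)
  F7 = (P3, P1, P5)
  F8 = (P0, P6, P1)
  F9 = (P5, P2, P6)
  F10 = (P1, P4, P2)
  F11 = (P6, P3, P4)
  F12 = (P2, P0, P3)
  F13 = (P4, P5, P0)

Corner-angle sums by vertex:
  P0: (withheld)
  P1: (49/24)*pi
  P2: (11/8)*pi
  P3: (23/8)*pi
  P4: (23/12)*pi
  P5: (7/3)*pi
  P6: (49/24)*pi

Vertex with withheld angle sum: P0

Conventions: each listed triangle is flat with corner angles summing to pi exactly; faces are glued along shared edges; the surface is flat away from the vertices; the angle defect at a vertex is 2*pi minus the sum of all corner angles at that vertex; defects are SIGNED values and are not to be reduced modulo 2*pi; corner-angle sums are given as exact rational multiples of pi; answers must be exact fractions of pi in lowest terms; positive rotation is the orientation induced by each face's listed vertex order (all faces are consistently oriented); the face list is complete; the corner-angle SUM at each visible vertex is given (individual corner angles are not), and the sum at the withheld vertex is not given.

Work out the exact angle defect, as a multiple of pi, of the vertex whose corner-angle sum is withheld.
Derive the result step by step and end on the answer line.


V = 7, E = 21, F = 14; chi = V - E + F = 0
Gauss-Bonnet: total defect = 2*pi*chi = 0; visible defects sum to (-7/12)*pi

Answer: defect(P0) = (7/12)*pi


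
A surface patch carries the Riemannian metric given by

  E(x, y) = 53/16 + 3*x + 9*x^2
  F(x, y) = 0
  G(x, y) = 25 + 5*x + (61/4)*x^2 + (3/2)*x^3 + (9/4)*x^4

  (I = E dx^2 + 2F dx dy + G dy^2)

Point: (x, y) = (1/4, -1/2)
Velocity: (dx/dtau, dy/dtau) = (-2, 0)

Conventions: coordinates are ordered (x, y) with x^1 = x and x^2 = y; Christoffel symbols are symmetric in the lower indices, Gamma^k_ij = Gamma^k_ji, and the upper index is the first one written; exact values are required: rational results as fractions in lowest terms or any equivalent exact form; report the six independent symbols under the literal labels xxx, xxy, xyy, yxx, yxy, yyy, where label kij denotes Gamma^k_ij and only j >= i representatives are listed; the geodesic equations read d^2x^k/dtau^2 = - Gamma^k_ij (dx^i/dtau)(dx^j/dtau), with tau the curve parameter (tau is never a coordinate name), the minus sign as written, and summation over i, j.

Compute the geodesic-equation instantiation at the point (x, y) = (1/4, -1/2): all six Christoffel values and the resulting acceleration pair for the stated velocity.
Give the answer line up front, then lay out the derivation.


Answer: Gamma_xxx = 30/37, Gamma_xxy = 0, Gamma_xyy = -835/592, Gamma_yxx = 0, Gamma_yxy = 40/167, Gamma_yyy = 0; accelerations (d^2x/dtau^2, d^2y/dtau^2) = (-120/37, 0)

E = 37/8, F = 0, G = 27889/1024 at the point
E_x = 15/2, E_y = 0, F_x = 0, F_y = 0, G_x = 835/64, G_y = 0
EG - F^2 = 1031893/8192;  g^inv = (8192/1031893) * [[27889/1024, 0], [0, 37/8]]
first-kind symbols [ij,l] = (1/2)(d_i g_jl + d_j g_il - d_l g_ij): [xx,x] = E_x/2 = 15/4, [xx,y] = F_x - E_y/2 = 0, [xy,x] = E_y/2 = 0, [xy,y] = G_x/2 = 835/128, [yy,x] = F_y - G_x/2 = -835/128, [yy,y] = G_y/2 = 0
Gamma^x_ij = (G*[ij,x] - F*[ij,y])/(EG - F^2), Gamma^y_ij = (E*[ij,y] - F*[ij,x])/(EG - F^2)
Gamma_xxx = 30/37, Gamma_xxy = 0, Gamma_xyy = -835/592, Gamma_yxx = 0, Gamma_yxy = 40/167, Gamma_yyy = 0
d^2x/dtau^2 = -(Gamma_xxx*(-2)^2 + 2*Gamma_xxy*(-2)*(0) + Gamma_xyy*(0)^2) = -120/37
d^2y/dtau^2 = -(Gamma_yxx*(-2)^2 + 2*Gamma_yxy*(-2)*(0) + Gamma_yyy*(0)^2) = 0


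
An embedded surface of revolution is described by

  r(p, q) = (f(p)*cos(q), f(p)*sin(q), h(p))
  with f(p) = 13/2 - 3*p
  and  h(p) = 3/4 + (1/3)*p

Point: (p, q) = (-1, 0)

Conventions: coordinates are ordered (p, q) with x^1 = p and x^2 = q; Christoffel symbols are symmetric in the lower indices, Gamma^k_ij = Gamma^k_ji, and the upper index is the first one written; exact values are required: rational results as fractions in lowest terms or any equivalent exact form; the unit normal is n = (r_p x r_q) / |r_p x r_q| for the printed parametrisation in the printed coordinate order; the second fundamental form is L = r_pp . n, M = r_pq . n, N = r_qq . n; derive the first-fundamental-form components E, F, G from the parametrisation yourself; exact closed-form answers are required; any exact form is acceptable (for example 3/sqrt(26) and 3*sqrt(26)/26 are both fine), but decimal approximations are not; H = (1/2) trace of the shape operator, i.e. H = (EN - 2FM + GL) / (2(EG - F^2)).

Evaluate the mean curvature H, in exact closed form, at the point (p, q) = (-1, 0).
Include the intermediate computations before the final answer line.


f = 19/2, f' = -3, f'' = 0, h' = 1/3, h'' = 0
E = 82/9, F = 0, G = 361/4; answer radicand W^2 = 82/9
unnormalised second-form numerators: l = 0, m = 0, n = 19/6; L = l/sqrt(82/9), and similarly M = m/sqrt(W^2), N = n/sqrt(W^2)
H = (E*n - 2*F*m + G*l) / (2*(EG - F^2)*sqrt(W^2)); E*n - 2*F*m + G*l = 779/27, EG - F^2 = 14801/18, so H = (1/57)/sqrt(82/9)

Answer: H = sqrt(82)/1558
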